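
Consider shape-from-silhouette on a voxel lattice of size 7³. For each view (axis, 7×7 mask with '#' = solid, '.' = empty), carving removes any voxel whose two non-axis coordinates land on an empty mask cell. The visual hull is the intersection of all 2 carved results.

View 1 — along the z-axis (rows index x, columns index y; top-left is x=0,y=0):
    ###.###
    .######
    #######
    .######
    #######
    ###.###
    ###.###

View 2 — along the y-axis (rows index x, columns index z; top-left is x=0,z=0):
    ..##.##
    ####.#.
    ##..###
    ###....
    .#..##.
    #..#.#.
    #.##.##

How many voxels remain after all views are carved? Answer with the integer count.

before carving: 343 voxels (7×7×7)
V1 z: intersect with XY mask (44 set) -- 308 left
V2 y: intersect with XZ mask (28 set) -- 176 left

|visual hull| = 176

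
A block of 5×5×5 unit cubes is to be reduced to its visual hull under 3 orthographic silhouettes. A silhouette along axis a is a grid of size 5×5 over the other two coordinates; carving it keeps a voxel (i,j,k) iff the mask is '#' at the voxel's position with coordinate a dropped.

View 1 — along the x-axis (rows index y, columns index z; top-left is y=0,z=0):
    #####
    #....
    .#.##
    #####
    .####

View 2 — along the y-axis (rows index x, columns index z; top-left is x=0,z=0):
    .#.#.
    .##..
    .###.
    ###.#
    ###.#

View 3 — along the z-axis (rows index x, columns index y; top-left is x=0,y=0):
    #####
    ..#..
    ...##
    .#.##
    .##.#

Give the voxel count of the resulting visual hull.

before carving: 125 voxels (5×5×5)
after view 1 [x-axis, 18 of 25 cells solid] → remaining = 90
after view 2 [y-axis, 15 of 25 cells solid] → remaining = 54
after view 3 [z-axis, 14 of 25 cells solid] → remaining = 29

remaining voxels: 29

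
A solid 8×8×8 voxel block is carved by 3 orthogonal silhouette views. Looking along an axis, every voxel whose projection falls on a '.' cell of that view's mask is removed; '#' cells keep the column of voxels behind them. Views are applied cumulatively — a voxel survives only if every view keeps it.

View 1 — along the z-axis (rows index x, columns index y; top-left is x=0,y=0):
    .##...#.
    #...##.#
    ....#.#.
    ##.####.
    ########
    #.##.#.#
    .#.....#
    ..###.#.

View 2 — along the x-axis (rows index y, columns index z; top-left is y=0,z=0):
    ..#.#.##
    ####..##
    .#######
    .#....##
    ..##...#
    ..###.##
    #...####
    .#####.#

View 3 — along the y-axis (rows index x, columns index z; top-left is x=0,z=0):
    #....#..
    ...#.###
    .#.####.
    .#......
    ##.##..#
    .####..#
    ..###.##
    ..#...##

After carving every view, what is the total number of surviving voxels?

start: 8×8×8 = 512 voxels
carve view 1 (along z, XY-mask fill 34/64): 272 voxels remain
carve view 2 (along x, YZ-mask fill 39/64): 164 voxels remain
carve view 3 (along y, XZ-mask fill 30/64): 80 voxels remain

|visual hull| = 80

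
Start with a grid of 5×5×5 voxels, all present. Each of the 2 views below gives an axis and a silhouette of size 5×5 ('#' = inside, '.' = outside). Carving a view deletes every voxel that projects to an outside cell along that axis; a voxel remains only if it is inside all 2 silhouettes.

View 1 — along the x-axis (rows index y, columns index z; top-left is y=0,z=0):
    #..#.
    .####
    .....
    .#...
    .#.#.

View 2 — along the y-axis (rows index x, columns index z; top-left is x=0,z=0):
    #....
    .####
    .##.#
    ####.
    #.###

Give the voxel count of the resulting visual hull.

full grid |V| = 125
after view 1 [x-axis, 9 of 25 cells solid] → remaining = 45
after view 2 [y-axis, 16 of 25 cells solid] → remaining = 28

|visual hull| = 28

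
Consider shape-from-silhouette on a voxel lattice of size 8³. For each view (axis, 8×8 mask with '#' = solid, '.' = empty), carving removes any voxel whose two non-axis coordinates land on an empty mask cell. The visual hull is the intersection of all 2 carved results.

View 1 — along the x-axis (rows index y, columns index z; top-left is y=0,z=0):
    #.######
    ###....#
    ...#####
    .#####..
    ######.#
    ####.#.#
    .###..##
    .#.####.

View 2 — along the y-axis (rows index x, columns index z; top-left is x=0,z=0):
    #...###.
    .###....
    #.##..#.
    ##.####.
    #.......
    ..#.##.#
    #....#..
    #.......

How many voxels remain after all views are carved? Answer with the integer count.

before carving: 512 voxels (8×8×8)
after view 1 [x-axis, 44 of 64 cells solid] → remaining = 352
after view 2 [y-axis, 25 of 64 cells solid] → remaining = 132

voxel count = 132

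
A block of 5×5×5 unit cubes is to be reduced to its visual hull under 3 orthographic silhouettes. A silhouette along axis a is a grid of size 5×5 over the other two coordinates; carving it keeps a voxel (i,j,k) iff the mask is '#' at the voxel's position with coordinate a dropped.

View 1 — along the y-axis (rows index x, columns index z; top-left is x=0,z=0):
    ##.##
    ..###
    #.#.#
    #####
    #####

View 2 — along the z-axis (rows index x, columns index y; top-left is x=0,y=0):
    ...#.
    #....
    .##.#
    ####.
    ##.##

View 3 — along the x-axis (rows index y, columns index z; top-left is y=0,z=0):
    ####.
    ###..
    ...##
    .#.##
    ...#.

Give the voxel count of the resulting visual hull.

before carving: 125 voxels (5×5×5)
[1] y-view keeps 20 columns → grid now 100
[2] z-view keeps 13 columns → grid now 56
[3] x-view keeps 13 columns → grid now 31

31 voxels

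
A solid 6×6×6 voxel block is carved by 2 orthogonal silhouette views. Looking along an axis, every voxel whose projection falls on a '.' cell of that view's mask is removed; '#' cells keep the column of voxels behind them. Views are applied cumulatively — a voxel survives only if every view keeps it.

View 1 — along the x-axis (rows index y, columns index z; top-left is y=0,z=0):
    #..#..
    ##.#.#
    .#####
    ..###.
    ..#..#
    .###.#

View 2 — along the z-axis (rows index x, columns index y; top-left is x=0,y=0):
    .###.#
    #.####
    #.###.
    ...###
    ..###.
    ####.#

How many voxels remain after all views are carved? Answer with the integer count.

full grid |V| = 216
step 1: project along x, AND mask (20/36) → |grid| = 120
step 2: project along z, AND mask (24/36) → |grid| = 81

remaining voxels: 81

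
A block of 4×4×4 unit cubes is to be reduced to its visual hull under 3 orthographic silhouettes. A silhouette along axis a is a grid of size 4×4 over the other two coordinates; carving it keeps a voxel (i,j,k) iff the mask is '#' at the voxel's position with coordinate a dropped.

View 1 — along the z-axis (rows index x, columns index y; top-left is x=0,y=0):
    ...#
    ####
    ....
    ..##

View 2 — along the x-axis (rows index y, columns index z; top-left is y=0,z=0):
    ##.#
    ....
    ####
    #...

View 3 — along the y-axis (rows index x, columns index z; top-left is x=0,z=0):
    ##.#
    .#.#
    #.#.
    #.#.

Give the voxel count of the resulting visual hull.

full grid |V| = 64
V1 z: intersect with XY mask (7 set) -- 28 left
V2 x: intersect with YZ mask (8 set) -- 14 left
V3 y: intersect with XZ mask (9 set) -- 8 left

voxel count = 8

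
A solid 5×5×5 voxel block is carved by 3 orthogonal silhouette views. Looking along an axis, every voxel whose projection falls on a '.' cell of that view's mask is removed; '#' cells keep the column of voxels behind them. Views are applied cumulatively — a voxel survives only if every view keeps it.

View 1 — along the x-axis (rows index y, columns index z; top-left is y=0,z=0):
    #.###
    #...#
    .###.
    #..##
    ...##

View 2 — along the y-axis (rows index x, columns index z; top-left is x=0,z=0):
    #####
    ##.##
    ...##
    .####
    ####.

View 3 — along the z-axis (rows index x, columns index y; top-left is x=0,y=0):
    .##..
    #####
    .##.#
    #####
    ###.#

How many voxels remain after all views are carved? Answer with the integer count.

before carving: 125 voxels (5×5×5)
step 1: project along x, AND mask (14/25) → |grid| = 70
step 2: project along y, AND mask (19/25) → |grid| = 55
step 3: project along z, AND mask (19/25) → |grid| = 40

|visual hull| = 40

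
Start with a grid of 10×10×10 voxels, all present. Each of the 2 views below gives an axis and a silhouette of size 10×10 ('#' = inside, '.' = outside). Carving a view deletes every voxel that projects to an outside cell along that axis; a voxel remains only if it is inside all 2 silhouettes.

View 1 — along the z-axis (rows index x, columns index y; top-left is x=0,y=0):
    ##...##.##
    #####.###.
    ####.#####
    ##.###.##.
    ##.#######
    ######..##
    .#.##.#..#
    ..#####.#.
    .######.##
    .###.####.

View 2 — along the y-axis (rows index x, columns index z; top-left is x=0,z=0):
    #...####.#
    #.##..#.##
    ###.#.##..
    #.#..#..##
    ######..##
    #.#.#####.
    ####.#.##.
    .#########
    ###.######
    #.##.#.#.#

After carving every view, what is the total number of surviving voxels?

504 voxels

initial block: 10^3 = 1000
after view 1 [z-axis, 73 of 100 cells solid] → remaining = 730
after view 2 [y-axis, 69 of 100 cells solid] → remaining = 504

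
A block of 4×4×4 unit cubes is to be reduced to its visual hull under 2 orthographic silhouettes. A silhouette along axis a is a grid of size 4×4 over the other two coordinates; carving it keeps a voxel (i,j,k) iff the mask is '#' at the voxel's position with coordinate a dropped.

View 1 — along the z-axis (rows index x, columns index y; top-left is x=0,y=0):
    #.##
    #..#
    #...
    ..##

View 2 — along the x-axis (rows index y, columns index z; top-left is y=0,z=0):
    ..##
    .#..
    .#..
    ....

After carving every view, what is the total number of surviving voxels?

remaining voxels: 8

initial block: 4^3 = 64
V1 z: intersect with XY mask (8 set) -- 32 left
V2 x: intersect with YZ mask (4 set) -- 8 left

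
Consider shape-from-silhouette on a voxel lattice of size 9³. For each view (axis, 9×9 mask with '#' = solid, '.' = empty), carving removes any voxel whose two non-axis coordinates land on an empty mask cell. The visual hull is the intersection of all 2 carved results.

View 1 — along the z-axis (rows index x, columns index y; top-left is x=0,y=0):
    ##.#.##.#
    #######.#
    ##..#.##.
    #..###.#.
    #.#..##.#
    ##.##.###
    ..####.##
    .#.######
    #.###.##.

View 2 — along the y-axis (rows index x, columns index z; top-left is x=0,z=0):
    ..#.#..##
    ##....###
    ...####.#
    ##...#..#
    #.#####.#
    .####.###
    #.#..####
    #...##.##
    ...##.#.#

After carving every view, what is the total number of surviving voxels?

|visual hull| = 288

before carving: 729 voxels (9×9×9)
step 1: project along z, AND mask (55/81) → |grid| = 495
step 2: project along y, AND mask (47/81) → |grid| = 288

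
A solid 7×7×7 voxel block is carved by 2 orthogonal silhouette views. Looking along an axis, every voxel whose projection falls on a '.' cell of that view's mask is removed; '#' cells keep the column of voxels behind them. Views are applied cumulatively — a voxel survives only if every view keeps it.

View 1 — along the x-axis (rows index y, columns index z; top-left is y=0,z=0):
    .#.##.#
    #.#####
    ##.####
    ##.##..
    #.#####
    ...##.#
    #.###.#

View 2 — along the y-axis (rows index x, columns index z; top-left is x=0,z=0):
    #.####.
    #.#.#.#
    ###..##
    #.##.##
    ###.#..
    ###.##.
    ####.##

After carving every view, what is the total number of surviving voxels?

before carving: 343 voxels (7×7×7)
step 1: project along x, AND mask (34/49) → |grid| = 238
step 2: project along y, AND mask (34/49) → |grid| = 156

156 voxels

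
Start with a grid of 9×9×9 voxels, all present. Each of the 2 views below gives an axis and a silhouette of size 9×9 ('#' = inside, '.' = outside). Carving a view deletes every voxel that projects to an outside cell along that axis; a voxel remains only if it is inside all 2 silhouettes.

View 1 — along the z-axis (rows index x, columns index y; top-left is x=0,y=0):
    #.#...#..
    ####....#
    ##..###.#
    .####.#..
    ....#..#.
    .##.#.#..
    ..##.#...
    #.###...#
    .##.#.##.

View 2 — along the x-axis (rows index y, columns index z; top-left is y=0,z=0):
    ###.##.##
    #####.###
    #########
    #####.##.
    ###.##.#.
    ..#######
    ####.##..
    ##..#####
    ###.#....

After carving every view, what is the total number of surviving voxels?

initial block: 9^3 = 729
after view 1 [z-axis, 38 of 81 cells solid] → remaining = 342
after view 2 [x-axis, 61 of 81 cells solid] → remaining = 265

voxel count = 265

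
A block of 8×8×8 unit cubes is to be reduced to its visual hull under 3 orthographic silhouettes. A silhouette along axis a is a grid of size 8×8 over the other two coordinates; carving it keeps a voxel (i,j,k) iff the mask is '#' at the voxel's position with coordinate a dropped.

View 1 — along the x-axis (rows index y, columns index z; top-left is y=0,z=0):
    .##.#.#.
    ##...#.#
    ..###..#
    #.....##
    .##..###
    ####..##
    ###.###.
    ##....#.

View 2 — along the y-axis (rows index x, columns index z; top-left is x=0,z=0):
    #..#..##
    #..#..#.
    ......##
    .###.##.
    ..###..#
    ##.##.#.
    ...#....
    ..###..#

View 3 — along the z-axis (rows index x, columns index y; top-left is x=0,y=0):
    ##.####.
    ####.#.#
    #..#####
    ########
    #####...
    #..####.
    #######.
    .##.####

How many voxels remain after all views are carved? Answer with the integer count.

full grid |V| = 512
[1] x-view keeps 35 columns → grid now 280
[2] y-view keeps 28 columns → grid now 118
[3] z-view keeps 49 columns → grid now 94

94 voxels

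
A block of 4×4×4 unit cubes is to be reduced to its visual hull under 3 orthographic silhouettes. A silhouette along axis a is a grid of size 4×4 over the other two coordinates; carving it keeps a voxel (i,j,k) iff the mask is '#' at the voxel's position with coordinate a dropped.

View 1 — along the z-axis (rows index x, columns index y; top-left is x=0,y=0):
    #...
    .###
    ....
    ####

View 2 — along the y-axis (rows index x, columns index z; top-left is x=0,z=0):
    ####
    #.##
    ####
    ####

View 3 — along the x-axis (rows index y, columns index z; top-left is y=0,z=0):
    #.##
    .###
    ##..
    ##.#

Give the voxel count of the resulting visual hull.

voxel count = 19

initial block: 4^3 = 64
step 1: project along z, AND mask (8/16) → |grid| = 32
step 2: project along y, AND mask (15/16) → |grid| = 29
step 3: project along x, AND mask (11/16) → |grid| = 19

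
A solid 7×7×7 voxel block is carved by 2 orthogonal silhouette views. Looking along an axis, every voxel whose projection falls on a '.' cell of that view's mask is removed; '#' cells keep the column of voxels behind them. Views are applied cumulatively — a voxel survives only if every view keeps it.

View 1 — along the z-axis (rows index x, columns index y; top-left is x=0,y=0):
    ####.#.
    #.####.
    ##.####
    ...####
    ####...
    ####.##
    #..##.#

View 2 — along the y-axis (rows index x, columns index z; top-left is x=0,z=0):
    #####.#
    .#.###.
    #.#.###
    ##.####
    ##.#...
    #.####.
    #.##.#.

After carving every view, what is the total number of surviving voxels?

voxel count = 162

initial block: 7^3 = 343
carve view 1 (along z, XY-mask fill 34/49): 238 voxels remain
carve view 2 (along y, XZ-mask fill 33/49): 162 voxels remain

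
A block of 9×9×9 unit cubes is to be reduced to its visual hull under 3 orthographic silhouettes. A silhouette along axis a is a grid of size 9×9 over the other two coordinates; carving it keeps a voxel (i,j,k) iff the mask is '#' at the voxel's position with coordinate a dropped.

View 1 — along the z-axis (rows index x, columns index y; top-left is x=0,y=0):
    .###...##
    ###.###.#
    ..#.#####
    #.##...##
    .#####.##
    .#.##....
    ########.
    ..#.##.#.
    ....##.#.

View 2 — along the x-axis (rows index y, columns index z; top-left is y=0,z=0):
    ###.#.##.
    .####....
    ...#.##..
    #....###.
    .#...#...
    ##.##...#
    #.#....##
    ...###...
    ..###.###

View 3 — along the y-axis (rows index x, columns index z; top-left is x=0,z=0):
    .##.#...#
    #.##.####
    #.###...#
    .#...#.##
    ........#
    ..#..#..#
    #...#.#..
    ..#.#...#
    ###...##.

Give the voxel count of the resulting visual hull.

|visual hull| = 73

before carving: 729 voxels (9×9×9)
step 1: project along z, AND mask (48/81) → |grid| = 432
step 2: project along x, AND mask (37/81) → |grid| = 186
step 3: project along y, AND mask (35/81) → |grid| = 73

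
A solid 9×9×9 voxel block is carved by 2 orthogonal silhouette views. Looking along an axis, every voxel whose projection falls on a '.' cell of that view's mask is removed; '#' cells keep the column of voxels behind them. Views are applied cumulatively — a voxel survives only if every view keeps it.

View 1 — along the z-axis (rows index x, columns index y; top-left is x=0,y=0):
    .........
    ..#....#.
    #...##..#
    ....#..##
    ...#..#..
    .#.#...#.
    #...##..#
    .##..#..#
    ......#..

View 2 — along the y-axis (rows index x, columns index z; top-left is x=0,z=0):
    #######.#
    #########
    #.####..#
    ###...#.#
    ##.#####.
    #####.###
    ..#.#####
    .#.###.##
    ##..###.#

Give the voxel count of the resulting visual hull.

initial block: 9^3 = 729
[1] z-view keeps 23 columns → grid now 207
[2] y-view keeps 61 columns → grid now 149

voxel count = 149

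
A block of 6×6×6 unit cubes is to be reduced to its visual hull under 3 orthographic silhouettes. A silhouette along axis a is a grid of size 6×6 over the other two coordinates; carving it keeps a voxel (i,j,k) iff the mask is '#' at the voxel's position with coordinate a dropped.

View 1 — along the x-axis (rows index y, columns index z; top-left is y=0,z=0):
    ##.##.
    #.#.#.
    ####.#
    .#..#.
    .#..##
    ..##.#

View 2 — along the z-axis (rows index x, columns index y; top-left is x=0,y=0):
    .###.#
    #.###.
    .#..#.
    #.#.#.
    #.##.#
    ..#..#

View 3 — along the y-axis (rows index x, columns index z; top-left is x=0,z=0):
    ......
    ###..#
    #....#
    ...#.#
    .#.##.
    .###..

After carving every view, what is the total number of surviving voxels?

initial block: 6^3 = 216
after view 1 [x-axis, 20 of 36 cells solid] → remaining = 120
after view 2 [z-axis, 19 of 36 cells solid] → remaining = 67
after view 3 [y-axis, 14 of 36 cells solid] → remaining = 28

remaining voxels: 28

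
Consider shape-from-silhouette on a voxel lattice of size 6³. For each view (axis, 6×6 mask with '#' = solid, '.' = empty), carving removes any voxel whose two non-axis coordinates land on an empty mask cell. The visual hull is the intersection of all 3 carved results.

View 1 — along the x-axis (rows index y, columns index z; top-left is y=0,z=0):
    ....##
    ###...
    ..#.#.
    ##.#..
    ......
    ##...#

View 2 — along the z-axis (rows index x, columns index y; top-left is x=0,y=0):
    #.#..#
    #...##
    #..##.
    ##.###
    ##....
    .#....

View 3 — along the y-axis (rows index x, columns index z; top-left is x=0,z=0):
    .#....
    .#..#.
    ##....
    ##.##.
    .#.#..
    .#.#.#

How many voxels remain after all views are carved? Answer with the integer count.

start: 6×6×6 = 216 voxels
step 1: project along x, AND mask (13/36) → |grid| = 78
step 2: project along z, AND mask (17/36) → |grid| = 36
step 3: project along y, AND mask (14/36) → |grid| = 15

remaining voxels: 15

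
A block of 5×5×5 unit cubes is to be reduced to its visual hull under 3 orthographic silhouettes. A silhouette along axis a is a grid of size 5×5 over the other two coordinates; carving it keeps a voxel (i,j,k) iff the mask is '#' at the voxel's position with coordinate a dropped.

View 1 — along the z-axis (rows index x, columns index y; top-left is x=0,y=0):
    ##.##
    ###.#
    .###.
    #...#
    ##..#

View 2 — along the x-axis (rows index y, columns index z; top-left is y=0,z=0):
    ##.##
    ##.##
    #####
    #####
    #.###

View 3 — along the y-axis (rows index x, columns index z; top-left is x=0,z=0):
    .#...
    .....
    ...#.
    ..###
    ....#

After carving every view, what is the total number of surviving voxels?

before carving: 125 voxels (5×5×5)
after view 1 [z-axis, 16 of 25 cells solid] → remaining = 80
after view 2 [x-axis, 22 of 25 cells solid] → remaining = 68
after view 3 [y-axis, 6 of 25 cells solid] → remaining = 14

14 voxels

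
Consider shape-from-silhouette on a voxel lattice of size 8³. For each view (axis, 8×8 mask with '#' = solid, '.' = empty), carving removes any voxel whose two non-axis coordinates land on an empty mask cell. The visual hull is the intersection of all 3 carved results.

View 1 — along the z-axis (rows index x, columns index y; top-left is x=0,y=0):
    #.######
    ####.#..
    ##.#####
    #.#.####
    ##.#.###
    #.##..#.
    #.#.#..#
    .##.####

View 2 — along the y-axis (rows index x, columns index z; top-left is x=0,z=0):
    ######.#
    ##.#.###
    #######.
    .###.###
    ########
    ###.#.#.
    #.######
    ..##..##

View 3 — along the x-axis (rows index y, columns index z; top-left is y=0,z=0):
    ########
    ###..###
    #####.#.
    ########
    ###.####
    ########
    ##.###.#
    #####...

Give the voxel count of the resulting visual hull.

|visual hull| = 238

before carving: 512 voxels (8×8×8)
step 1: project along z, AND mask (45/64) → |grid| = 360
step 2: project along y, AND mask (50/64) → |grid| = 284
step 3: project along x, AND mask (54/64) → |grid| = 238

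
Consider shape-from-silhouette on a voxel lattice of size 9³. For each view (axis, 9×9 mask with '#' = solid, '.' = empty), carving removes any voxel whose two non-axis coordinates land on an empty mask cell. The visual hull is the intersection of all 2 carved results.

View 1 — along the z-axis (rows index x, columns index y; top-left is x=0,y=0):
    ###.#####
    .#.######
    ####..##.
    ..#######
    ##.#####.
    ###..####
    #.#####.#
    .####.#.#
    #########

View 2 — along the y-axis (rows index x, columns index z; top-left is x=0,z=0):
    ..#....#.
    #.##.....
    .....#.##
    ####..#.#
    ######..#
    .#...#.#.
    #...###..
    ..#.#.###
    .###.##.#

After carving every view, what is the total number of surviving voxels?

full grid |V| = 729
after view 1 [z-axis, 64 of 81 cells solid] → remaining = 576
after view 2 [y-axis, 39 of 81 cells solid] → remaining = 279

|visual hull| = 279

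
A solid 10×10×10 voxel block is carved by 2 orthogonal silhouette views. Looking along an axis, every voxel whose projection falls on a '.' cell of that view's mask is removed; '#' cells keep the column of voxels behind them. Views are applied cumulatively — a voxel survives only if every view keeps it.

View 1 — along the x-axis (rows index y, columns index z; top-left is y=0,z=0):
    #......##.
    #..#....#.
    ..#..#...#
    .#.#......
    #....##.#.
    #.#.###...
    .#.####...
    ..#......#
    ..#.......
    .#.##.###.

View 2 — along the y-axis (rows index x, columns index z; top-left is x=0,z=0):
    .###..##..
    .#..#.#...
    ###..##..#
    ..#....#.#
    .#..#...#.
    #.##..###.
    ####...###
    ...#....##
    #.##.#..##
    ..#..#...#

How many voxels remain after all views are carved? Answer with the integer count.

voxel count = 153

full grid |V| = 1000
V1 x: intersect with YZ mask (34 set) -- 340 left
V2 y: intersect with XZ mask (45 set) -- 153 left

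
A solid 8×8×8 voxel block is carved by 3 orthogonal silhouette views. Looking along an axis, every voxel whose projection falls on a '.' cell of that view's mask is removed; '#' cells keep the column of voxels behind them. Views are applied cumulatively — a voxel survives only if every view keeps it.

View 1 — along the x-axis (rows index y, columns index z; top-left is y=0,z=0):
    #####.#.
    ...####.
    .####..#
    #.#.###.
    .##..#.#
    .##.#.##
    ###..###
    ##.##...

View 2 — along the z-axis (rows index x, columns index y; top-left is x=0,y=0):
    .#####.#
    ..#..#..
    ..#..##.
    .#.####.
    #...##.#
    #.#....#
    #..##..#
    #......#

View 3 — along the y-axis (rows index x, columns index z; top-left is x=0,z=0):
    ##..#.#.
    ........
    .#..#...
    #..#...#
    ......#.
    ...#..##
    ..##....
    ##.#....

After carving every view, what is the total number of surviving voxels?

43 voxels

start: 8×8×8 = 512 voxels
step 1: project along x, AND mask (39/64) → |grid| = 312
step 2: project along z, AND mask (29/64) → |grid| = 140
step 3: project along y, AND mask (18/64) → |grid| = 43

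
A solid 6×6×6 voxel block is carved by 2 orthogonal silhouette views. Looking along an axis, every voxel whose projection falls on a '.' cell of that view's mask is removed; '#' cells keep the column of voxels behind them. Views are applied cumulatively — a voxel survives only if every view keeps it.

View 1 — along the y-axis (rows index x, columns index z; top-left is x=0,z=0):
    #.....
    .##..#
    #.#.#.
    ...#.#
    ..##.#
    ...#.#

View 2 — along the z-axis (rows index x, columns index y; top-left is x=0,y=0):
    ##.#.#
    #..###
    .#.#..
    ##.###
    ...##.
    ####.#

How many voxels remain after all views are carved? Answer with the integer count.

full grid |V| = 216
V1 y: intersect with XZ mask (14 set) -- 84 left
V2 z: intersect with XY mask (22 set) -- 48 left

|visual hull| = 48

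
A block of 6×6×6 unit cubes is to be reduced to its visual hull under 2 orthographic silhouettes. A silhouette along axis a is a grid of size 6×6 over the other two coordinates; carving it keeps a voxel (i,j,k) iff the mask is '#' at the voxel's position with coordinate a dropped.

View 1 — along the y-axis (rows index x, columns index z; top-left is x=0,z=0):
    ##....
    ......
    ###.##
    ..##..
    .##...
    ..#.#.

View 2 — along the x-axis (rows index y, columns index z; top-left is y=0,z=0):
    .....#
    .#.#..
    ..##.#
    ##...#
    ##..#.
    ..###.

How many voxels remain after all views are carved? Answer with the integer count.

31 voxels

start: 6×6×6 = 216 voxels
carve view 1 (along y, XZ-mask fill 13/36): 78 voxels remain
carve view 2 (along x, YZ-mask fill 15/36): 31 voxels remain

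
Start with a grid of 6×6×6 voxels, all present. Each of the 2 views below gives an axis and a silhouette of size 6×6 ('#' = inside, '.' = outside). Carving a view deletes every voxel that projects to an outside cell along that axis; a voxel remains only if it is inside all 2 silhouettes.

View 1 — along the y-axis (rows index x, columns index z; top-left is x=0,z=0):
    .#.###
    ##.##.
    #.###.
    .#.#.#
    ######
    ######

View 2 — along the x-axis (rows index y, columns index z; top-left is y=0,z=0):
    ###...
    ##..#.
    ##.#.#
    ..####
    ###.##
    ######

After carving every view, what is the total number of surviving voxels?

111 voxels

initial block: 6^3 = 216
V1 y: intersect with XZ mask (27 set) -- 162 left
V2 x: intersect with YZ mask (25 set) -- 111 left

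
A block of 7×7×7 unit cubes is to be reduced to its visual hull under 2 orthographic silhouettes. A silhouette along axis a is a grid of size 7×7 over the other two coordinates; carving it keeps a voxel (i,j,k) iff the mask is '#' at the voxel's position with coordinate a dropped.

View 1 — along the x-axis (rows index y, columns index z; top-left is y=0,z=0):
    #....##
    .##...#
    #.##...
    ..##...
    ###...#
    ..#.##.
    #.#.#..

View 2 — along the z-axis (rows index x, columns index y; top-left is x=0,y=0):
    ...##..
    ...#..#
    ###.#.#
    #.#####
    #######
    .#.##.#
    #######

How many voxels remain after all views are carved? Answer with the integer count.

voxel count = 99

start: 7×7×7 = 343 voxels
[1] x-view keeps 21 columns → grid now 147
[2] z-view keeps 33 columns → grid now 99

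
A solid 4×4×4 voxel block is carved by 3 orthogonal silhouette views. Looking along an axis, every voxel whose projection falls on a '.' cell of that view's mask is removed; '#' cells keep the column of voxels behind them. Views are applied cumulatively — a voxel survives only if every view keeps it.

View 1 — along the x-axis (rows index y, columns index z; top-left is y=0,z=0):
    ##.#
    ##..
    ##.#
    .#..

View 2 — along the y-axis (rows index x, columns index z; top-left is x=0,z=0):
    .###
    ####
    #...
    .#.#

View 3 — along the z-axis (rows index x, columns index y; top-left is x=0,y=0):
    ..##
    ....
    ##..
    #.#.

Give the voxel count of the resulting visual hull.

start: 4×4×4 = 64 voxels
[1] x-view keeps 9 columns → grid now 36
[2] y-view keeps 10 columns → grid now 24
[3] z-view keeps 6 columns → grid now 9

|visual hull| = 9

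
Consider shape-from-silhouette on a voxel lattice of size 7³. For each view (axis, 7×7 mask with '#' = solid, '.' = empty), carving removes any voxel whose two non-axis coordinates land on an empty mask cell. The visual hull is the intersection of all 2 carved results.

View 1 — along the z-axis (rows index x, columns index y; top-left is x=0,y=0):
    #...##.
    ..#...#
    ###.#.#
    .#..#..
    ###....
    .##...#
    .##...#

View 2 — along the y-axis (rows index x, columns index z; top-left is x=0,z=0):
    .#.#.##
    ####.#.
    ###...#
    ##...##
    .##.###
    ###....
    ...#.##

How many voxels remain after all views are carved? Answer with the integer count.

|visual hull| = 83

start: 7×7×7 = 343 voxels
after view 1 [z-axis, 21 of 49 cells solid] → remaining = 147
after view 2 [y-axis, 28 of 49 cells solid] → remaining = 83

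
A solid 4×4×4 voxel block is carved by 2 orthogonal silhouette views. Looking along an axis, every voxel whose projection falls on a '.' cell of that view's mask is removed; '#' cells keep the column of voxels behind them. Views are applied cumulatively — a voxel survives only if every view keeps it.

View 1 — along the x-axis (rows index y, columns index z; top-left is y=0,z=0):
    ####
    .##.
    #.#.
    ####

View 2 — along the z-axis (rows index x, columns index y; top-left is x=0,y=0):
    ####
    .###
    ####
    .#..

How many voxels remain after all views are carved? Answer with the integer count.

34 voxels

before carving: 64 voxels (4×4×4)
step 1: project along x, AND mask (12/16) → |grid| = 48
step 2: project along z, AND mask (12/16) → |grid| = 34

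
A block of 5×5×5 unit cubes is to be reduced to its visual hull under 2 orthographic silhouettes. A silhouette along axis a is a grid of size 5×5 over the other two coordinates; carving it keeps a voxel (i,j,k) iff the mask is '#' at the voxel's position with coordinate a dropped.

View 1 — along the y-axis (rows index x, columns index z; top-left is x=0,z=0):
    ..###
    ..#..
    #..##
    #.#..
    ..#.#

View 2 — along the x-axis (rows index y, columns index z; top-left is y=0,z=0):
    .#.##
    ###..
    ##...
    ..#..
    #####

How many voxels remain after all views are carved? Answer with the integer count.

remaining voxels: 28

initial block: 5^3 = 125
carve view 1 (along y, XZ-mask fill 11/25): 55 voxels remain
carve view 2 (along x, YZ-mask fill 14/25): 28 voxels remain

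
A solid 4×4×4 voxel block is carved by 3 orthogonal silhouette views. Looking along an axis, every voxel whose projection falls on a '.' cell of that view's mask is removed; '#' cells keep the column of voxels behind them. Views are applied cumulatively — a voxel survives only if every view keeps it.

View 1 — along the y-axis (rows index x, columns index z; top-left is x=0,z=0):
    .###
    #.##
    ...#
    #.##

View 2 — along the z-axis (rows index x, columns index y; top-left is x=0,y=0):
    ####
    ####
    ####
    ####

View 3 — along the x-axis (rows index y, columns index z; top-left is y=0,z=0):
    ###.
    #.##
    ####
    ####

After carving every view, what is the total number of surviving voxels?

start: 4×4×4 = 64 voxels
[1] y-view keeps 10 columns → grid now 40
[2] z-view keeps 16 columns → grid now 40
[3] x-view keeps 14 columns → grid now 35

35 voxels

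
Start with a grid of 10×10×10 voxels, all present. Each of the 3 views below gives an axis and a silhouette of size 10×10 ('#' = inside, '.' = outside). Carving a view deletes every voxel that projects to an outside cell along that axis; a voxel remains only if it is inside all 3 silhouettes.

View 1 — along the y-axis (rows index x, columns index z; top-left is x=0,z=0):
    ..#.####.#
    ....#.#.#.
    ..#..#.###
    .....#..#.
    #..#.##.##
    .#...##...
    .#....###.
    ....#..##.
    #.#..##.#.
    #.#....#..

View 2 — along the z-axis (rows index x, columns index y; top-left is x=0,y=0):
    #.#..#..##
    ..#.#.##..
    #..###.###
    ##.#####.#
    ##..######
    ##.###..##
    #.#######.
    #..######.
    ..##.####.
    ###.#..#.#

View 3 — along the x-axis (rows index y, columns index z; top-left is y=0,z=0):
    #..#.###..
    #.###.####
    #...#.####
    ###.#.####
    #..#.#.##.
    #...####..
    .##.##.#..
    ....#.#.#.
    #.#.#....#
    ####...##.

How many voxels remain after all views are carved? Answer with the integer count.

initial block: 10^3 = 1000
V1 y: intersect with XZ mask (40 set) -- 400 left
V2 z: intersect with XY mask (66 set) -- 263 left
V3 x: intersect with YZ mask (55 set) -- 141 left

voxel count = 141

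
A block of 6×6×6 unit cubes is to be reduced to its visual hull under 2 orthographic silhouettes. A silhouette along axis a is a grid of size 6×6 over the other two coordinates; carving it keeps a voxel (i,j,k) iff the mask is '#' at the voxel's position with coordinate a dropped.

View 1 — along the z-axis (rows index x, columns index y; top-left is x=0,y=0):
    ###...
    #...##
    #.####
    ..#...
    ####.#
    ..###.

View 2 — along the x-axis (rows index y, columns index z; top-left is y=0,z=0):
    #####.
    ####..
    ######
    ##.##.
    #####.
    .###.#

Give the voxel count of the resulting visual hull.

voxel count = 97

start: 6×6×6 = 216 voxels
V1 z: intersect with XY mask (20 set) -- 120 left
V2 x: intersect with YZ mask (28 set) -- 97 left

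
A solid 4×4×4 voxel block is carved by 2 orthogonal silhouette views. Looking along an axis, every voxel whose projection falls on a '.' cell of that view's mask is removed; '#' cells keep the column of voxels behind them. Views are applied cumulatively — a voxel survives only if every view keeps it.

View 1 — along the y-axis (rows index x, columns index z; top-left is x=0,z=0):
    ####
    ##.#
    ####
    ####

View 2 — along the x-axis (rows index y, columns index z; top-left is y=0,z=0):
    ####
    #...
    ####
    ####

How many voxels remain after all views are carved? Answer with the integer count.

remaining voxels: 49

initial block: 4^3 = 64
V1 y: intersect with XZ mask (15 set) -- 60 left
V2 x: intersect with YZ mask (13 set) -- 49 left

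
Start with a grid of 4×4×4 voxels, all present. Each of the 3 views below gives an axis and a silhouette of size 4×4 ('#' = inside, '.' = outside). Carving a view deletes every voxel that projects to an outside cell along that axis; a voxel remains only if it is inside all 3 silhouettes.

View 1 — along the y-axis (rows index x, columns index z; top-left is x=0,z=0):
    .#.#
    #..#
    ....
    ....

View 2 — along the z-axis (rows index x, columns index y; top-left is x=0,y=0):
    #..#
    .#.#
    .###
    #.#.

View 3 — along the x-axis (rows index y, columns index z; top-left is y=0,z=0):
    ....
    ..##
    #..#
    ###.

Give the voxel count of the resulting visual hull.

full grid |V| = 64
  1. axis=1 (XZ plane), |mask|=4  ⇒  voxels=16
  2. axis=2 (XY plane), |mask|=9  ⇒  voxels=8
  3. axis=0 (YZ plane), |mask|=7  ⇒  voxels=3

voxel count = 3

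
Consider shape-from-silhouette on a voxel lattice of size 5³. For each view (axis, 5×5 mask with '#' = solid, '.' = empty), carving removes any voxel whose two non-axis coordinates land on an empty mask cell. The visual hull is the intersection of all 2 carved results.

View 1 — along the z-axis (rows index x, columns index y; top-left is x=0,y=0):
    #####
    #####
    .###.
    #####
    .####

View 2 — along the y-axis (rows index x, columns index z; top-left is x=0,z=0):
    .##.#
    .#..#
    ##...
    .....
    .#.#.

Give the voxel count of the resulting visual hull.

before carving: 125 voxels (5×5×5)
V1 z: intersect with XY mask (22 set) -- 110 left
V2 y: intersect with XZ mask (9 set) -- 39 left

39 voxels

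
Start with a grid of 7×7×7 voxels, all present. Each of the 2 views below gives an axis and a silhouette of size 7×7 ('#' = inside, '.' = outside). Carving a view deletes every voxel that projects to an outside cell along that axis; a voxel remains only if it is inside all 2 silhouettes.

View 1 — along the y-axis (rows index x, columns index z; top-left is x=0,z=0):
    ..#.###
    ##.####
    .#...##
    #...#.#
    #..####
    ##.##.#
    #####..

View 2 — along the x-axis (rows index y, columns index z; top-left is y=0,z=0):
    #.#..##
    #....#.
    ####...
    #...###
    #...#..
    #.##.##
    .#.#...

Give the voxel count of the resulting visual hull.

|visual hull| = 102

initial block: 7^3 = 343
step 1: project along y, AND mask (31/49) → |grid| = 217
step 2: project along x, AND mask (23/49) → |grid| = 102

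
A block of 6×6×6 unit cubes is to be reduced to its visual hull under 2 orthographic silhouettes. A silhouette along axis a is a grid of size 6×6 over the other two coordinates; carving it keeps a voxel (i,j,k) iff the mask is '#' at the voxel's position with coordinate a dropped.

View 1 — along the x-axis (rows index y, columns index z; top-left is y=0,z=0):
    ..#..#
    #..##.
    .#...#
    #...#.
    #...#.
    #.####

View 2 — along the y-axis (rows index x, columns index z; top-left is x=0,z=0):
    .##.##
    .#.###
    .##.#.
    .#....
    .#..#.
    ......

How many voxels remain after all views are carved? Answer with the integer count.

33 voxels

full grid |V| = 216
carve view 1 (along x, YZ-mask fill 16/36): 96 voxels remain
carve view 2 (along y, XZ-mask fill 14/36): 33 voxels remain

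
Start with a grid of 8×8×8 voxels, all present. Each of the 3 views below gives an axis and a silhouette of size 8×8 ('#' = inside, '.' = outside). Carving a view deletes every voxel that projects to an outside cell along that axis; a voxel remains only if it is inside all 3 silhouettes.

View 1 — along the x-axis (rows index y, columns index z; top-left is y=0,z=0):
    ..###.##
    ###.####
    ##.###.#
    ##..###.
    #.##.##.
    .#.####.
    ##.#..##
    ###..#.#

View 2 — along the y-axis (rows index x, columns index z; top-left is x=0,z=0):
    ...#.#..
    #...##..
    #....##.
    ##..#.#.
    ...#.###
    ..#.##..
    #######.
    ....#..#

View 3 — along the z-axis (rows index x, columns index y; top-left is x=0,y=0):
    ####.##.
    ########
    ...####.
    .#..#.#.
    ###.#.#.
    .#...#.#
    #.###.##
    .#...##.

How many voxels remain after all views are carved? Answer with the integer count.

remaining voxels: 97

start: 8×8×8 = 512 voxels
after view 1 [x-axis, 43 of 64 cells solid] → remaining = 344
after view 2 [y-axis, 28 of 64 cells solid] → remaining = 154
after view 3 [z-axis, 38 of 64 cells solid] → remaining = 97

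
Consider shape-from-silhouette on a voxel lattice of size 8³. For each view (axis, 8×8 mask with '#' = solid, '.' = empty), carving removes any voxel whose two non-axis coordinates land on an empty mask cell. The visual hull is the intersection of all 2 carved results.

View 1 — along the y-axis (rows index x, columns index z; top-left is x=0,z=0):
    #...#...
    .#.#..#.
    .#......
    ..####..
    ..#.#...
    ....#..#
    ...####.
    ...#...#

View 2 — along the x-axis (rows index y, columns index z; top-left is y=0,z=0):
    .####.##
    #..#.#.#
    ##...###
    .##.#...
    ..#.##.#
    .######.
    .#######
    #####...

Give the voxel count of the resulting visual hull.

|visual hull| = 105

initial block: 8^3 = 512
V1 y: intersect with XZ mask (20 set) -- 160 left
V2 x: intersect with YZ mask (40 set) -- 105 left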